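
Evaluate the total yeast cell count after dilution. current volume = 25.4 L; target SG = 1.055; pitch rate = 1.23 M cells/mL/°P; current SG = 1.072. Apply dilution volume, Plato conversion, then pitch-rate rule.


V_w = V·((SG_c−1)/(SG_t−1)−1);  °P = 259 − 259/SG_t;  cells = rate·(V+V_w)·°P
V_w = 25.4·((1.072−1)/(1.055−1)−1) = 7.8509
V_final = 25.4 + 7.8509 = 33.2509
°P = 259 − 259/1.055 = 13.5024
cells = 1.23·33.2509·13.5024

552.2283 billion cells


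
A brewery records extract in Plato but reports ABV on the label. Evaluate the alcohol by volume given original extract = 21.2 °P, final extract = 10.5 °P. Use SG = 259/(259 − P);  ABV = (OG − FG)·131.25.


OG = 259/(259 − 21.2) = 1.0892
FG = 259/(259 − 10.5) = 1.0423
ABV = (1.0892 − 1.0423)·131.25

6.1552 % ABV


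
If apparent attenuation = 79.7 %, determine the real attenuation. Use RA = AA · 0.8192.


RA = 79.7 · 0.8192

65.2902 %


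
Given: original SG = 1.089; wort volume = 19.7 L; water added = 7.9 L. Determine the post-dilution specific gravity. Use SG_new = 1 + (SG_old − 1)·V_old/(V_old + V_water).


pts = (1.089 − 1)·1000·19.7/(19.7 + 7.9) = 63.5254
SG_new = 1 + 63.5254/1000

1.0635


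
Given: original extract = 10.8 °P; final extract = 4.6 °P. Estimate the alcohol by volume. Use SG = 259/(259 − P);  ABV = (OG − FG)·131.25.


OG = 259/(259 − 10.8) = 1.0435
FG = 259/(259 − 4.6) = 1.0181
ABV = (1.0435 − 1.0181)·131.25

3.3379 % ABV


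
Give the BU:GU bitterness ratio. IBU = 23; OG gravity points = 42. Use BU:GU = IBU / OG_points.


BU:GU = 23 / 42

0.5476


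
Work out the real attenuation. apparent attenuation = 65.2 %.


RA = AA · 0.8192
RA = 65.2 · 0.8192

53.4118 %


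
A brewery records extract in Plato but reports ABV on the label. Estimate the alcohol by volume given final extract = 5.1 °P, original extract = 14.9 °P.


SG = 259/(259 − P);  ABV = (OG − FG)·131.25
OG = 259/(259 − 14.9) = 1.0610
FG = 259/(259 − 5.1) = 1.0201
ABV = (1.0610 − 1.0201)·131.25

5.3752 % ABV


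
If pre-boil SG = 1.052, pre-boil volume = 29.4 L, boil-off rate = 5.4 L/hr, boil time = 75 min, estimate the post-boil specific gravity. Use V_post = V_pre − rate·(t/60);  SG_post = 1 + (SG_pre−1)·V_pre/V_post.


V_post = 29.4 − 5.4·(75/60) = 22.6500
SG_post = 1 + (1.052 − 1)·29.4/22.6500

1.0675


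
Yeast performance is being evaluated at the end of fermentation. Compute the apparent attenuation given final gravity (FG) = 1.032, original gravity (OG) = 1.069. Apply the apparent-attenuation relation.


AA = (OG − FG)/(OG − 1) · 100
AA = (1.069 − 1.032)/(1.069 − 1) · 100

53.6232 %


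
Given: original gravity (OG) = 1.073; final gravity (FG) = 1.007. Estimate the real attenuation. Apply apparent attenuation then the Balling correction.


AA = (OG−FG)/(OG−1)·100;  RA = AA·0.8192
AA = (1.073 − 1.007)/(1.073 − 1)·100 = 90.4110
RA = 90.4110·0.8192

74.0647 %


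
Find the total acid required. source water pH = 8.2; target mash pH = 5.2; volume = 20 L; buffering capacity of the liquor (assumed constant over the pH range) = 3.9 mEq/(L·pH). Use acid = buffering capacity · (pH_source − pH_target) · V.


acid = 3.9 · (8.2 − 5.2) · 20

234.0000 mEq


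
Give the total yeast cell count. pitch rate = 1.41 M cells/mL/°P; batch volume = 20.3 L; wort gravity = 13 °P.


cells (billions) = rate · V_L · °P
cells = 1.41 · 20.3 · 13

372.0990 billion cells


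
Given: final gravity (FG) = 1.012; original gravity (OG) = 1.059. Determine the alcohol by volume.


ABV = (OG − FG) · 131.25
ABV = (1.059 − 1.012) · 131.25

6.1687 % ABV


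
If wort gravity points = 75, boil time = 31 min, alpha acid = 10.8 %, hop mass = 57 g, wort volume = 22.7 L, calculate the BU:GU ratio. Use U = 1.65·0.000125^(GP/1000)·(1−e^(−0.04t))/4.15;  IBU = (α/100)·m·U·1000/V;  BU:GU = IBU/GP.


U = 1.65·0.000125^(75/1000)·(1−e^(−0.04·31))/4.15 = 0.1440
IBU = (10.8/100)·57·0.1440·1000/22.7 = 39.0492
BU:GU = 39.0492/75

0.5207


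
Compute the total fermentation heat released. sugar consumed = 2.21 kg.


Q = m_sugar · 590 kJ/kg
Q = 2.21 · 590

1303.9000 kJ


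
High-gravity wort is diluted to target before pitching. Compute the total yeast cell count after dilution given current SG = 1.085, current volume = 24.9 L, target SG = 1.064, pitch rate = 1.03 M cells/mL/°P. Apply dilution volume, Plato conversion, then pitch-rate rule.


V_w = V·((SG_c−1)/(SG_t−1)−1);  °P = 259 − 259/SG_t;  cells = rate·(V+V_w)·°P
V_w = 24.9·((1.085−1)/(1.064−1)−1) = 8.1703
V_final = 24.9 + 8.1703 = 33.0703
°P = 259 − 259/1.064 = 15.5789
cells = 1.03·33.0703·15.5789

530.6567 billion cells


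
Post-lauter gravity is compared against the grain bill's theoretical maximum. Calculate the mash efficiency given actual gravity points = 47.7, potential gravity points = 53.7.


efficiency = actual / potential × 100
efficiency = 47.7 / 53.7 × 100

88.8268 %


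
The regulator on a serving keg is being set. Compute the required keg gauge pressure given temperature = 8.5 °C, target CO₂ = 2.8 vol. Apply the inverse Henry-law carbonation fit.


psi = vols/(0.01821 + 0.09011·e^(−0.04·T)) − 14.695
psi = 2.8/(0.01821 + 0.09011·e^(−0.04·8.5)) − 14.695

19.3072 psi


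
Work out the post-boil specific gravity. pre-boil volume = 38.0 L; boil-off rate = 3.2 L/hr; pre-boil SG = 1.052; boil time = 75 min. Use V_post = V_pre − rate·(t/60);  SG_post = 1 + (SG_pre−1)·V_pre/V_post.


V_post = 38.0 − 3.2·(75/60) = 34.0000
SG_post = 1 + (1.052 − 1)·38.0/34.0000

1.0581


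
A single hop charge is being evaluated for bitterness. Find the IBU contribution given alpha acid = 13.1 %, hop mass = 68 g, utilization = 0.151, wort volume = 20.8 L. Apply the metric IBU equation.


IBU = (α/100)·mass·U·1000 / V
IBU = (13.1/100)·68·0.151·1000 / 20.8

64.6687 IBU


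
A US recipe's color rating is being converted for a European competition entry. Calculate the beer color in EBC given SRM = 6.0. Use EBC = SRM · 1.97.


EBC = 6.0 · 1.97

11.8200 EBC


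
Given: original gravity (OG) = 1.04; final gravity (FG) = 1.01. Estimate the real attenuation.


AA = (OG−FG)/(OG−1)·100;  RA = AA·0.8192
AA = (1.04 − 1.01)/(1.04 − 1)·100 = 75.0000
RA = 75.0000·0.8192

61.4400 %


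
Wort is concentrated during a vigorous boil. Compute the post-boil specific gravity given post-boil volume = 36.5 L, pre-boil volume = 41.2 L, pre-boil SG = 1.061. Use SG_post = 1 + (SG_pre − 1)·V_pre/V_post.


pts_pre = (1.061 − 1)·1000 = 61.0000
pts_post = 61.0000·41.2/36.5 = 68.8548
SG_post = 1 + 68.8548/1000

1.0689


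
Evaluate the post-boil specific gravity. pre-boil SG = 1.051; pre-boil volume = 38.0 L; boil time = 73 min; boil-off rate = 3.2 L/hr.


V_post = V_pre − rate·(t/60);  SG_post = 1 + (SG_pre−1)·V_pre/V_post
V_post = 38.0 − 3.2·(73/60) = 34.1067
SG_post = 1 + (1.051 − 1)·38.0/34.1067

1.0568


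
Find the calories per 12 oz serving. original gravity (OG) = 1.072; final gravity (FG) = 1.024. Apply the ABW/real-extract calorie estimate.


ABW = (OG−FG)·131.25·0.79/FG;  °P = 259 − 259/SG (for OG→OE and FG→AE);  RE = 0.1808·OE + 0.8192·AE;  Cal = (6.9·ABW + 4·(RE−0.1))·FG·3.55
ABW = (1.072 − 1.024)·131.25·0.79/1.024 = 4.8604
OE = 259 − 259/1.072 = 17.3955 °P
AE = 259 − 259/1.024 = 6.0703 °P
RE = 0.1808·17.3955 + 0.8192·6.0703 = 8.1179 °P
Cal = (6.9·4.8604 + 4·(8.1179−0.1))·1.024·3.55

238.4984 kcal


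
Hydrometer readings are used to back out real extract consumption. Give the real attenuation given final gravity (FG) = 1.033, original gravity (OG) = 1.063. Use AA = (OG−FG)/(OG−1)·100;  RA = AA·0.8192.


AA = (1.063 − 1.033)/(1.063 − 1)·100 = 47.6190
RA = 47.6190·0.8192

39.0095 %


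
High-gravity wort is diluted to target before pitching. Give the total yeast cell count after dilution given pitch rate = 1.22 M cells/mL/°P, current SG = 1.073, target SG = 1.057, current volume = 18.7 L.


V_w = V·((SG_c−1)/(SG_t−1)−1);  °P = 259 − 259/SG_t;  cells = rate·(V+V_w)·°P
V_w = 18.7·((1.073−1)/(1.057−1)−1) = 5.2491
V_final = 18.7 + 5.2491 = 23.9491
°P = 259 − 259/1.057 = 13.9669
cells = 1.22·23.9491·13.9669

408.0835 billion cells


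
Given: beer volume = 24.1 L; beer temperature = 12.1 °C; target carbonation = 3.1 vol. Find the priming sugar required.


residual = 14.695·(0.01821 + 0.09011·e^(−0.04·T));  sugar = (target − residual)·4.0·V
residual = 14.695·(0.01821 + 0.09011·e^(−0.04·12.1)) = 1.0837
sugar = (3.1 − 1.0837)·4.0·24.1

194.3716 g


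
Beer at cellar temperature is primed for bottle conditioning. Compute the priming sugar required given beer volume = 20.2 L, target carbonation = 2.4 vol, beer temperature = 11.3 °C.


residual = 14.695·(0.01821 + 0.09011·e^(−0.04·T));  sugar = (target − residual)·4.0·V
residual = 14.695·(0.01821 + 0.09011·e^(−0.04·11.3)) = 1.1102
sugar = (2.4 − 1.1102)·4.0·20.2

104.2130 g


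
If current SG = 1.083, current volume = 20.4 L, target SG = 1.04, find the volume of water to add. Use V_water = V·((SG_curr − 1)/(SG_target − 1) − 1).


V_water = 20.4·((1.083 − 1)/(1.04 − 1) − 1)

21.9300 L


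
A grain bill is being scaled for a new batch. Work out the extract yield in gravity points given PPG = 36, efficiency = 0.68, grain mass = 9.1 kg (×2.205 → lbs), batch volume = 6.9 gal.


points = lbs × PPG × eff / vol
lbs = 9.1 × 2.205 = 20.0655
points = 20.0655 × 36 × 0.68 / 6.9

71.1889 points


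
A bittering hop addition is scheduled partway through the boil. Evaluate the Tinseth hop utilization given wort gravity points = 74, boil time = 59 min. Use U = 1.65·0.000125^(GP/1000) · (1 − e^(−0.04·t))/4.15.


bigness = 1.65·0.000125^(74/1000) = 0.8485
boil_factor = (1 − e^(−0.04·59))/4.15 = 0.2182
U = 0.8485 · 0.2182

0.1852


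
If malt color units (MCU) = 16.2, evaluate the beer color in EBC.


SRM = 1.4922·MCU^0.6859;  EBC = SRM·1.97
SRM = 1.4922·16.2^0.6859 = 10.0794
EBC = 10.0794·1.97

19.8564 EBC


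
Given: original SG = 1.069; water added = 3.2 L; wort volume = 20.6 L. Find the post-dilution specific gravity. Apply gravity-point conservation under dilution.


SG_new = 1 + (SG_old − 1)·V_old/(V_old + V_water)
pts = (1.069 − 1)·1000·20.6/(20.6 + 3.2) = 59.7227
SG_new = 1 + 59.7227/1000

1.0597


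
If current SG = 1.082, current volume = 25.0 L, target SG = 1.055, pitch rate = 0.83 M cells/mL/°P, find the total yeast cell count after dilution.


V_w = V·((SG_c−1)/(SG_t−1)−1);  °P = 259 − 259/SG_t;  cells = rate·(V+V_w)·°P
V_w = 25.0·((1.082−1)/(1.055−1)−1) = 12.2727
V_final = 25.0 + 12.2727 = 37.2727
°P = 259 − 259/1.055 = 13.5024
cells = 0.83·37.2727·13.5024

417.7142 billion cells


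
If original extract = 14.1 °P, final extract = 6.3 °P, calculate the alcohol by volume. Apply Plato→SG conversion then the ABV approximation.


SG = 259/(259 − P);  ABV = (OG − FG)·131.25
OG = 259/(259 − 14.1) = 1.0576
FG = 259/(259 − 6.3) = 1.0249
ABV = (1.0576 − 1.0249)·131.25

4.2845 % ABV


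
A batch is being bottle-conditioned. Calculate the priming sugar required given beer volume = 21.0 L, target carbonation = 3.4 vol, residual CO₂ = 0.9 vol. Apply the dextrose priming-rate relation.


sugar = (target − residual)·4.0·V
sugar = (3.4 − 0.9)·4.0·21.0

210.0000 g


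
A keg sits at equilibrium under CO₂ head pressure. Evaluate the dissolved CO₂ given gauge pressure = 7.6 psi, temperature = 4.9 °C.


vols = (P + 14.695)·(0.01821 + 0.09011·e^(−0.04·T))
vols = (7.6 + 14.695)·(0.01821 + 0.09011·e^(−0.04·4.9))

2.0574 volumes


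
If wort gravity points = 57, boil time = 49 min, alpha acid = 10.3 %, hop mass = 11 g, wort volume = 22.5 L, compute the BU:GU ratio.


U = 1.65·0.000125^(GP/1000)·(1−e^(−0.04t))/4.15;  IBU = (α/100)·m·U·1000/V;  BU:GU = IBU/GP
U = 1.65·0.000125^(57/1000)·(1−e^(−0.04·49))/4.15 = 0.2047
IBU = (10.3/100)·11·0.2047·1000/22.5 = 10.3056
BU:GU = 10.3056/57

0.1808


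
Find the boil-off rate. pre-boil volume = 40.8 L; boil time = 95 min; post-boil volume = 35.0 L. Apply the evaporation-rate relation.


rate = (V_pre − V_post) / (t_min/60)
rate = (40.8 − 35.0) / (95/60)

3.6632 L/hr


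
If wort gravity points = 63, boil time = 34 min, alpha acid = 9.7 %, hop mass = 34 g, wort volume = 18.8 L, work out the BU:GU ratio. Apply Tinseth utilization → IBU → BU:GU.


U = 1.65·0.000125^(GP/1000)·(1−e^(−0.04t))/4.15;  IBU = (α/100)·m·U·1000/V;  BU:GU = IBU/GP
U = 1.65·0.000125^(63/1000)·(1−e^(−0.04·34))/4.15 = 0.1678
IBU = (9.7/100)·34·0.1678·1000/18.8 = 29.4321
BU:GU = 29.4321/63

0.4672


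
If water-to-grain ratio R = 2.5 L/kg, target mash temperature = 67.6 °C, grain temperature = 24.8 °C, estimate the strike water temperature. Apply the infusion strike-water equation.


T_strike = (0.41/R)·(T_mash − T_grain) + T_mash
T_strike = (0.41/2.5)·(67.6 − 24.8) + 67.6

74.6192 °C


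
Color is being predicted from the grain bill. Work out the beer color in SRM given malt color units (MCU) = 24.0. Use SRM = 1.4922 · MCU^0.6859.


SRM = 1.4922 · 24.0^0.6859

13.1982 SRM


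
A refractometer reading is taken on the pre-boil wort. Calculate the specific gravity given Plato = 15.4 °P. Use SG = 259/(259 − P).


SG = 259/(259 − 15.4)

1.0632


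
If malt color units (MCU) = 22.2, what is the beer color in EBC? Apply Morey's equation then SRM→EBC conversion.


SRM = 1.4922·MCU^0.6859;  EBC = SRM·1.97
SRM = 1.4922·22.2^0.6859 = 12.5110
EBC = 12.5110·1.97

24.6466 EBC


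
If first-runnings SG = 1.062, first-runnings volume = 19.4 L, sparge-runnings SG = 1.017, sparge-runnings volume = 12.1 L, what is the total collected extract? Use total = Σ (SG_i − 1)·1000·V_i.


first = (1.062 − 1)·1000·19.4 = 1202.8000
sparge = (1.017 − 1)·1000·12.1 = 205.7000
total = 1202.8000 + 205.7000

1408.5000 gravity·L


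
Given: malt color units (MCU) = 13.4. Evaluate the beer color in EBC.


SRM = 1.4922·MCU^0.6859;  EBC = SRM·1.97
SRM = 1.4922·13.4^0.6859 = 8.8493
EBC = 8.8493·1.97

17.4331 EBC


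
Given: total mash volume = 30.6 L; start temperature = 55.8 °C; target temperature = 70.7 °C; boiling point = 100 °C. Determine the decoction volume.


V_dec = V_total·(T_target − T_start)/(T_boil − T_start)
V_dec = 30.6·(70.7 − 55.8)/(100 − 55.8)

10.3154 L


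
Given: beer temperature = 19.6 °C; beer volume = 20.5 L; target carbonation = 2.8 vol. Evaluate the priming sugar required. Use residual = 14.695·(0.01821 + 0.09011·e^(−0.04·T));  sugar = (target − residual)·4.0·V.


residual = 14.695·(0.01821 + 0.09011·e^(−0.04·19.6)) = 0.8722
sugar = (2.8 − 0.8722)·4.0·20.5

158.0814 g


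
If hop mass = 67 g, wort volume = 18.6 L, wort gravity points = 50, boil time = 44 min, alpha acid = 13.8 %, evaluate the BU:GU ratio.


U = 1.65·0.000125^(GP/1000)·(1−e^(−0.04t))/4.15;  IBU = (α/100)·m·U·1000/V;  BU:GU = IBU/GP
U = 1.65·0.000125^(50/1000)·(1−e^(−0.04·44))/4.15 = 0.2100
IBU = (13.8/100)·67·0.2100·1000/18.6 = 104.4069
BU:GU = 104.4069/50

2.0881


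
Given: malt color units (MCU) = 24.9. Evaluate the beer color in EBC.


SRM = 1.4922·MCU^0.6859;  EBC = SRM·1.97
SRM = 1.4922·24.9^0.6859 = 13.5357
EBC = 13.5357·1.97

26.6653 EBC


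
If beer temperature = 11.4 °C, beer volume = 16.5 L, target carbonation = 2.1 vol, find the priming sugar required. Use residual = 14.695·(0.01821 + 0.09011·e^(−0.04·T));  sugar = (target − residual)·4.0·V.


residual = 14.695·(0.01821 + 0.09011·e^(−0.04·11.4)) = 1.1069
sugar = (2.1 − 1.1069)·4.0·16.5

65.5465 g


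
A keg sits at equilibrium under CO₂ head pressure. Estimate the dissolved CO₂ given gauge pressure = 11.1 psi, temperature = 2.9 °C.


vols = (P + 14.695)·(0.01821 + 0.09011·e^(−0.04·T))
vols = (11.1 + 14.695)·(0.01821 + 0.09011·e^(−0.04·2.9))

2.5395 volumes


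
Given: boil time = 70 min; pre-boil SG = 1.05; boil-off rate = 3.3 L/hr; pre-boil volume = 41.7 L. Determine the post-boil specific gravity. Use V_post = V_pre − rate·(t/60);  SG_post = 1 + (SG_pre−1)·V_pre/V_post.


V_post = 41.7 − 3.3·(70/60) = 37.8500
SG_post = 1 + (1.05 − 1)·41.7/37.8500

1.0551


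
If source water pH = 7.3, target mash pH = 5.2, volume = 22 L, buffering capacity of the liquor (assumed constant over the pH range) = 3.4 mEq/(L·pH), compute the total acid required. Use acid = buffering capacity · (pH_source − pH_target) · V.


acid = 3.4 · (7.3 − 5.2) · 22

157.0800 mEq


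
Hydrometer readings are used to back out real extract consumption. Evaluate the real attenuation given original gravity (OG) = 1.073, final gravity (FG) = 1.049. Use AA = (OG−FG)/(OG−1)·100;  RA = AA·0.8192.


AA = (1.073 − 1.049)/(1.073 − 1)·100 = 32.8767
RA = 32.8767·0.8192

26.9326 %


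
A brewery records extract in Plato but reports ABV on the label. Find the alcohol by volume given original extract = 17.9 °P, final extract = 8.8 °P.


SG = 259/(259 − P);  ABV = (OG − FG)·131.25
OG = 259/(259 − 17.9) = 1.0742
FG = 259/(259 − 8.8) = 1.0352
ABV = (1.0742 − 1.0352)·131.25

5.1281 % ABV


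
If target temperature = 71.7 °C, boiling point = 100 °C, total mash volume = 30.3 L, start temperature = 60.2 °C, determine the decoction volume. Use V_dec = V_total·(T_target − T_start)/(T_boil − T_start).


V_dec = 30.3·(71.7 − 60.2)/(100 − 60.2)

8.7550 L


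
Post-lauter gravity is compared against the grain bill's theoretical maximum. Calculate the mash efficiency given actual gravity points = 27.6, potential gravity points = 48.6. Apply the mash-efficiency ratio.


efficiency = actual / potential × 100
efficiency = 27.6 / 48.6 × 100

56.7901 %


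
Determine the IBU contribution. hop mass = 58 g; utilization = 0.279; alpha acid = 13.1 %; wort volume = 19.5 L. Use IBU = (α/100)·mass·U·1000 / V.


IBU = (13.1/100)·58·0.279·1000 / 19.5

108.7098 IBU


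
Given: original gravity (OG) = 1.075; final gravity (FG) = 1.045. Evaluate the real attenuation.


AA = (OG−FG)/(OG−1)·100;  RA = AA·0.8192
AA = (1.075 − 1.045)/(1.075 − 1)·100 = 40.0000
RA = 40.0000·0.8192

32.7680 %


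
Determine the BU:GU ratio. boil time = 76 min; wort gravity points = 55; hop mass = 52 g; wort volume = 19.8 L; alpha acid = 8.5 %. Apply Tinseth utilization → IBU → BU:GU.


U = 1.65·0.000125^(GP/1000)·(1−e^(−0.04t))/4.15;  IBU = (α/100)·m·U·1000/V;  BU:GU = IBU/GP
U = 1.65·0.000125^(55/1000)·(1−e^(−0.04·76))/4.15 = 0.2309
IBU = (8.5/100)·52·0.2309·1000/19.8 = 51.5508
BU:GU = 51.5508/55

0.9373


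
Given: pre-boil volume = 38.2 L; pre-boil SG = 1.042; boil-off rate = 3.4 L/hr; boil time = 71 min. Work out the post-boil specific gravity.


V_post = V_pre − rate·(t/60);  SG_post = 1 + (SG_pre−1)·V_pre/V_post
V_post = 38.2 − 3.4·(71/60) = 34.1767
SG_post = 1 + (1.042 − 1)·38.2/34.1767

1.0469


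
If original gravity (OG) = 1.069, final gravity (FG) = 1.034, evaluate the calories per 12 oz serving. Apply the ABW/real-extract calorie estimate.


ABW = (OG−FG)·131.25·0.79/FG;  °P = 259 − 259/SG (for OG→OE and FG→AE);  RE = 0.1808·OE + 0.8192·AE;  Cal = (6.9·ABW + 4·(RE−0.1))·FG·3.55
ABW = (1.069 − 1.034)·131.25·0.79/1.034 = 3.5097
OE = 259 − 259/1.069 = 16.7175 °P
AE = 259 − 259/1.034 = 8.5164 °P
RE = 0.1808·16.7175 + 0.8192·8.5164 = 9.9992 °P
Cal = (6.9·3.5097 + 4·(9.9992−0.1))·1.034·3.55

234.2417 kcal


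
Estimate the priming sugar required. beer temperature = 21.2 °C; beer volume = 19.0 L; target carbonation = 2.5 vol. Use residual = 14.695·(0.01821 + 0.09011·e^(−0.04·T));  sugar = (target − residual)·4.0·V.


residual = 14.695·(0.01821 + 0.09011·e^(−0.04·21.2)) = 0.8347
sugar = (2.5 − 0.8347)·4.0·19.0

126.5630 g


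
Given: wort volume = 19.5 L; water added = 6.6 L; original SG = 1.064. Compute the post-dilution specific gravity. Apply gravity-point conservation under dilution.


SG_new = 1 + (SG_old − 1)·V_old/(V_old + V_water)
pts = (1.064 − 1)·1000·19.5/(19.5 + 6.6) = 47.8161
SG_new = 1 + 47.8161/1000

1.0478


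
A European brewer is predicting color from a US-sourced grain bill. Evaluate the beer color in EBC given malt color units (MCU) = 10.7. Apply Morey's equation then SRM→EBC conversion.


SRM = 1.4922·MCU^0.6859;  EBC = SRM·1.97
SRM = 1.4922·10.7^0.6859 = 7.5837
EBC = 7.5837·1.97

14.9399 EBC


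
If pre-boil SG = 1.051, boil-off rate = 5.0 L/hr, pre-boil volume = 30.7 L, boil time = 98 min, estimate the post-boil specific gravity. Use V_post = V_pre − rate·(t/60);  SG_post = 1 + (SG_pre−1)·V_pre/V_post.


V_post = 30.7 − 5.0·(98/60) = 22.5333
SG_post = 1 + (1.051 − 1)·30.7/22.5333

1.0695


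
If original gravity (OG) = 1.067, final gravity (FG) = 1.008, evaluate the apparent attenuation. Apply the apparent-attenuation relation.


AA = (OG − FG)/(OG − 1) · 100
AA = (1.067 − 1.008)/(1.067 − 1) · 100

88.0597 %


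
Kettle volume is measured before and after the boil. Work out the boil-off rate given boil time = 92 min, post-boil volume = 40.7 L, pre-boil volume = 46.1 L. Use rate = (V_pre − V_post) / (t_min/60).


rate = (46.1 − 40.7) / (92/60)

3.5217 L/hr


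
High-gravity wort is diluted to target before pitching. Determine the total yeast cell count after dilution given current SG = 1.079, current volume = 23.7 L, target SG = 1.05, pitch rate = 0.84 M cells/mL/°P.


V_w = V·((SG_c−1)/(SG_t−1)−1);  °P = 259 − 259/SG_t;  cells = rate·(V+V_w)·°P
V_w = 23.7·((1.079−1)/(1.05−1)−1) = 13.7460
V_final = 23.7 + 13.7460 = 37.4460
°P = 259 − 259/1.05 = 12.3333
cells = 0.84·37.4460·12.3333

387.9406 billion cells


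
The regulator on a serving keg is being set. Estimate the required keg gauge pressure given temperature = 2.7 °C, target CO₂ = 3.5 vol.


psi = vols/(0.01821 + 0.09011·e^(−0.04·T)) − 14.695
psi = 3.5/(0.01821 + 0.09011·e^(−0.04·2.7)) − 14.695

20.6246 psi


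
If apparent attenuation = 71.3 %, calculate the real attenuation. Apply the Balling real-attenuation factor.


RA = AA · 0.8192
RA = 71.3 · 0.8192

58.4090 %


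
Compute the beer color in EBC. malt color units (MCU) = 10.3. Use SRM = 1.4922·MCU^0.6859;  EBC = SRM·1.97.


SRM = 1.4922·10.3^0.6859 = 7.3881
EBC = 7.3881·1.97

14.5545 EBC


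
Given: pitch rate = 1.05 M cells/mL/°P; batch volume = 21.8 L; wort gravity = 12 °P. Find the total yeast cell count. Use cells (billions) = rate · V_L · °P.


cells = 1.05 · 21.8 · 12

274.6800 billion cells


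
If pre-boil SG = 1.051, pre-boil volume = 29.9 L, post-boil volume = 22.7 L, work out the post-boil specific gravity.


SG_post = 1 + (SG_pre − 1)·V_pre/V_post
pts_pre = (1.051 − 1)·1000 = 51.0000
pts_post = 51.0000·29.9/22.7 = 67.1762
SG_post = 1 + 67.1762/1000

1.0672


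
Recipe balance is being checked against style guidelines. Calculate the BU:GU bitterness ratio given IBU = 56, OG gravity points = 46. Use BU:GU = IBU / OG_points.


BU:GU = 56 / 46

1.2174


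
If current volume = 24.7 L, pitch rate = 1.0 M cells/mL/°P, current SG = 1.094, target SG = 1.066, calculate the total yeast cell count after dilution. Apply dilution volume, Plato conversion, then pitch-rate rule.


V_w = V·((SG_c−1)/(SG_t−1)−1);  °P = 259 − 259/SG_t;  cells = rate·(V+V_w)·°P
V_w = 24.7·((1.094−1)/(1.066−1)−1) = 10.4788
V_final = 24.7 + 10.4788 = 35.1788
°P = 259 − 259/1.066 = 16.0356
cells = 1.0·35.1788·16.0356

564.1146 billion cells


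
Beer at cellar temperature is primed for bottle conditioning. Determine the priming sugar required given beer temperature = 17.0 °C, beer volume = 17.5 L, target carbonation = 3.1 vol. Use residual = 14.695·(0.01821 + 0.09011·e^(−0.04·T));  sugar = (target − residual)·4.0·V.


residual = 14.695·(0.01821 + 0.09011·e^(−0.04·17.0)) = 0.9384
sugar = (3.1 − 0.9384)·4.0·17.5

151.3091 g


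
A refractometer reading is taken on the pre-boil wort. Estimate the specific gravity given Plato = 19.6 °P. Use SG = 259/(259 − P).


SG = 259/(259 − 19.6)

1.0819


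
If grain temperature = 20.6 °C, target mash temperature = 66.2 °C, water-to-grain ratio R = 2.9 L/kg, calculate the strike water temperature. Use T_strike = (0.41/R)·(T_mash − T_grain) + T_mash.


T_strike = (0.41/2.9)·(66.2 − 20.6) + 66.2

72.6469 °C


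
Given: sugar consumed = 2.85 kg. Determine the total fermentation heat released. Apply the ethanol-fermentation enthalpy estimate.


Q = m_sugar · 590 kJ/kg
Q = 2.85 · 590

1681.5000 kJ


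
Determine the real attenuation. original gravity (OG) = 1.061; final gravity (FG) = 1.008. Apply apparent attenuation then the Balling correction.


AA = (OG−FG)/(OG−1)·100;  RA = AA·0.8192
AA = (1.061 − 1.008)/(1.061 − 1)·100 = 86.8852
RA = 86.8852·0.8192

71.1764 %


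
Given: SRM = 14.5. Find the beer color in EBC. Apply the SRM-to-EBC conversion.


EBC = SRM · 1.97
EBC = 14.5 · 1.97

28.5650 EBC


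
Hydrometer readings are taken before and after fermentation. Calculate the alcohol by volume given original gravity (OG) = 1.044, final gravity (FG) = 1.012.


ABV = (OG − FG) · 131.25
ABV = (1.044 − 1.012) · 131.25

4.2000 % ABV


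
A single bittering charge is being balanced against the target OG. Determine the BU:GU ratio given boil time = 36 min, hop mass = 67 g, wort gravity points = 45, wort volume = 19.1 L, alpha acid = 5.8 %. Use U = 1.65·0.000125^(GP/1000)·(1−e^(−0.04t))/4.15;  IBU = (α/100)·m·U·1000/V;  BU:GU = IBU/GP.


U = 1.65·0.000125^(45/1000)·(1−e^(−0.04·36))/4.15 = 0.2025
IBU = (5.8/100)·67·0.2025·1000/19.1 = 41.1938
BU:GU = 41.1938/45

0.9154


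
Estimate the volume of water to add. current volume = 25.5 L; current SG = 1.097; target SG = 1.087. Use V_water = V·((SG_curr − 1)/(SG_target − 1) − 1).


V_water = 25.5·((1.097 − 1)/(1.087 − 1) − 1)

2.9310 L


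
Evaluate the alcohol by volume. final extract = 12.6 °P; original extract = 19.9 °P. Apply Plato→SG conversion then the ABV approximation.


SG = 259/(259 − P);  ABV = (OG − FG)·131.25
OG = 259/(259 − 19.9) = 1.0832
FG = 259/(259 − 12.6) = 1.0511
ABV = (1.0832 − 1.0511)·131.25

4.2121 % ABV


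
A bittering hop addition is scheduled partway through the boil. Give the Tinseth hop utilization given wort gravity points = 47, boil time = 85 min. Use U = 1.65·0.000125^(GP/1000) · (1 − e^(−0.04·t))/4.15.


bigness = 1.65·0.000125^(47/1000) = 1.0815
boil_factor = (1 − e^(−0.04·85))/4.15 = 0.2329
U = 1.0815 · 0.2329

0.2519


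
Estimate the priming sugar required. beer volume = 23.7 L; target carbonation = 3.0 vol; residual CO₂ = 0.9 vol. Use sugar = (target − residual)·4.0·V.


sugar = (3.0 − 0.9)·4.0·23.7

199.0800 g


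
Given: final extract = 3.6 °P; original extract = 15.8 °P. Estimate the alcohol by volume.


SG = 259/(259 − P);  ABV = (OG − FG)·131.25
OG = 259/(259 − 15.8) = 1.0650
FG = 259/(259 − 3.6) = 1.0141
ABV = (1.0650 − 1.0141)·131.25

6.6769 % ABV


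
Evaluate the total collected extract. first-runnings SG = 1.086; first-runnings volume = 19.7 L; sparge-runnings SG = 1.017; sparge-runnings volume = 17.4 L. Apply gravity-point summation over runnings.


total = Σ (SG_i − 1)·1000·V_i
first = (1.086 − 1)·1000·19.7 = 1694.2000
sparge = (1.017 − 1)·1000·17.4 = 295.8000
total = 1694.2000 + 295.8000

1990.0000 gravity·L


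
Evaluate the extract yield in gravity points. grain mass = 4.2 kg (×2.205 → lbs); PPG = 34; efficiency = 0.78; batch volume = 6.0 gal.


points = lbs × PPG × eff / vol
lbs = 4.2 × 2.205 = 9.2610
points = 9.2610 × 34 × 0.78 / 6.0

40.9336 points


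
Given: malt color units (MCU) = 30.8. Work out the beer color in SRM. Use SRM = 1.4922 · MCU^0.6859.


SRM = 1.4922 · 30.8^0.6859

15.6612 SRM


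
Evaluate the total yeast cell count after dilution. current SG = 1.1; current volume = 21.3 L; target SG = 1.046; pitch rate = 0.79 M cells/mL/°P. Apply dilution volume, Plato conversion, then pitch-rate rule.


V_w = V·((SG_c−1)/(SG_t−1)−1);  °P = 259 − 259/SG_t;  cells = rate·(V+V_w)·°P
V_w = 21.3·((1.1−1)/(1.046−1)−1) = 25.0043
V_final = 21.3 + 25.0043 = 46.3043
°P = 259 − 259/1.046 = 11.3901
cells = 0.79·46.3043·11.3901

416.6533 billion cells


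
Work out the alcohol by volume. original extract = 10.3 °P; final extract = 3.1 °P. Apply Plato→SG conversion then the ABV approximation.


SG = 259/(259 − P);  ABV = (OG − FG)·131.25
OG = 259/(259 − 10.3) = 1.0414
FG = 259/(259 − 3.1) = 1.0121
ABV = (1.0414 − 1.0121)·131.25

3.8458 % ABV


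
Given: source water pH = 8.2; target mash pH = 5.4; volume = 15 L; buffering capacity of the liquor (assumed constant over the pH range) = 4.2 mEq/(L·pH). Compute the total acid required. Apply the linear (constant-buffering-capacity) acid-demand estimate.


acid = buffering capacity · (pH_source − pH_target) · V
acid = 4.2 · (8.2 − 5.4) · 15

176.4000 mEq


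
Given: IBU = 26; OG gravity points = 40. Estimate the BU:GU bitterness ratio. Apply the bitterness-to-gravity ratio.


BU:GU = IBU / OG_points
BU:GU = 26 / 40

0.6500


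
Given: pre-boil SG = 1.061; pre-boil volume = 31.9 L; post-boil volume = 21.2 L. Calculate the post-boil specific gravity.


SG_post = 1 + (SG_pre − 1)·V_pre/V_post
pts_pre = (1.061 − 1)·1000 = 61.0000
pts_post = 61.0000·31.9/21.2 = 91.7877
SG_post = 1 + 91.7877/1000

1.0918


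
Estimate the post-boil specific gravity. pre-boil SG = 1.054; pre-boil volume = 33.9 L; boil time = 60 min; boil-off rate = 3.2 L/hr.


V_post = V_pre − rate·(t/60);  SG_post = 1 + (SG_pre−1)·V_pre/V_post
V_post = 33.9 − 3.2·(60/60) = 30.7000
SG_post = 1 + (1.054 − 1)·33.9/30.7000

1.0596


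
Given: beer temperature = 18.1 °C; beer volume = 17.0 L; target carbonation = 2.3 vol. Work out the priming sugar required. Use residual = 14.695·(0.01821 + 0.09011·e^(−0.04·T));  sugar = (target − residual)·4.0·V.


residual = 14.695·(0.01821 + 0.09011·e^(−0.04·18.1)) = 0.9096
sugar = (2.3 − 0.9096)·4.0·17.0

94.5497 g


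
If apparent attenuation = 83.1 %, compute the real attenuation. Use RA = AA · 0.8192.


RA = 83.1 · 0.8192

68.0755 %


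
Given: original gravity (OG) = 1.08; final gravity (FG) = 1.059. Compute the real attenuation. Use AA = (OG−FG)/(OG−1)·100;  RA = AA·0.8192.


AA = (1.08 − 1.059)/(1.08 − 1)·100 = 26.2500
RA = 26.2500·0.8192

21.5040 %


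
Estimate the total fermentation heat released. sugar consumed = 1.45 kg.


Q = m_sugar · 590 kJ/kg
Q = 1.45 · 590

855.5000 kJ


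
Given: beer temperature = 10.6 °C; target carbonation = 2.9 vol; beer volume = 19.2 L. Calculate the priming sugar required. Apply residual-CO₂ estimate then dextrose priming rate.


residual = 14.695·(0.01821 + 0.09011·e^(−0.04·T));  sugar = (target − residual)·4.0·V
residual = 14.695·(0.01821 + 0.09011·e^(−0.04·10.6)) = 1.1342
sugar = (2.9 − 1.1342)·4.0·19.2

135.6164 g


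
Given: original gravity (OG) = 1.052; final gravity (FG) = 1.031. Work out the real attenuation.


AA = (OG−FG)/(OG−1)·100;  RA = AA·0.8192
AA = (1.052 − 1.031)/(1.052 − 1)·100 = 40.3846
RA = 40.3846·0.8192

33.0831 %


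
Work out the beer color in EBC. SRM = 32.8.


EBC = SRM · 1.97
EBC = 32.8 · 1.97

64.6160 EBC


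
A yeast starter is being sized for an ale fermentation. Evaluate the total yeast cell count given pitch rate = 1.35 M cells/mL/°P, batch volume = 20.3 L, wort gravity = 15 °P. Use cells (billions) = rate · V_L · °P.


cells = 1.35 · 20.3 · 15

411.0750 billion cells


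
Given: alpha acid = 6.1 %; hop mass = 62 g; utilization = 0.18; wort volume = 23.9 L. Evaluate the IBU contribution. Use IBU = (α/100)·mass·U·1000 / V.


IBU = (6.1/100)·62·0.18·1000 / 23.9

28.4837 IBU


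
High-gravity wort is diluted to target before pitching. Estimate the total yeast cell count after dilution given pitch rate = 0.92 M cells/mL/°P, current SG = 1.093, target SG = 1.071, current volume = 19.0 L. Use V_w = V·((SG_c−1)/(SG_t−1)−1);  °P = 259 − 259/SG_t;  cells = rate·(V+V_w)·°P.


V_w = 19.0·((1.093−1)/(1.071−1)−1) = 5.8873
V_final = 19.0 + 5.8873 = 24.8873
°P = 259 − 259/1.071 = 17.1699
cells = 0.92·24.8873·17.1699

393.1286 billion cells


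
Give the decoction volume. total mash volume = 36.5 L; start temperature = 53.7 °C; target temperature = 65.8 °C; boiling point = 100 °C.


V_dec = V_total·(T_target − T_start)/(T_boil − T_start)
V_dec = 36.5·(65.8 − 53.7)/(100 − 53.7)

9.5389 L


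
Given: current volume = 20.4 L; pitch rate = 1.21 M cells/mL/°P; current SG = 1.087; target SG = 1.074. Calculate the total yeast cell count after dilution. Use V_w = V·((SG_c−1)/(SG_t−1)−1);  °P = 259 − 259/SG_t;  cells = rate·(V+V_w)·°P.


V_w = 20.4·((1.087−1)/(1.074−1)−1) = 3.5838
V_final = 20.4 + 3.5838 = 23.9838
°P = 259 − 259/1.074 = 17.8454
cells = 1.21·23.9838·17.8454

517.8814 billion cells


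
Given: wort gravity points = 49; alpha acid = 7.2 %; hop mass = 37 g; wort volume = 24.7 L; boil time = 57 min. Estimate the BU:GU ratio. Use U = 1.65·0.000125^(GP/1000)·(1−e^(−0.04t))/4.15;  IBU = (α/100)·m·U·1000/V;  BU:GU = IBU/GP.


U = 1.65·0.000125^(49/1000)·(1−e^(−0.04·57))/4.15 = 0.2298
IBU = (7.2/100)·37·0.2298·1000/24.7 = 24.7834
BU:GU = 24.7834/49

0.5058


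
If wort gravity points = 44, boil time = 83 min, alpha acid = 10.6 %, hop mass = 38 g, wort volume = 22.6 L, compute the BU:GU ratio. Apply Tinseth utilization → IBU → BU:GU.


U = 1.65·0.000125^(GP/1000)·(1−e^(−0.04t))/4.15;  IBU = (α/100)·m·U·1000/V;  BU:GU = IBU/GP
U = 1.65·0.000125^(44/1000)·(1−e^(−0.04·83))/4.15 = 0.2581
IBU = (10.6/100)·38·0.2581·1000/22.6 = 45.9927
BU:GU = 45.9927/44

1.0453


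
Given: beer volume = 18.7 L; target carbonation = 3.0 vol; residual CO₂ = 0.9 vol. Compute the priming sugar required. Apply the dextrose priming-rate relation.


sugar = (target − residual)·4.0·V
sugar = (3.0 − 0.9)·4.0·18.7

157.0800 g


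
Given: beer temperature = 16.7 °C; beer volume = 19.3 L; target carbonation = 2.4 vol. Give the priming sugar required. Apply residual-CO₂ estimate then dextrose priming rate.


residual = 14.695·(0.01821 + 0.09011·e^(−0.04·T));  sugar = (target − residual)·4.0·V
residual = 14.695·(0.01821 + 0.09011·e^(−0.04·16.7)) = 0.9465
sugar = (2.4 − 0.9465)·4.0·19.3

112.2071 g


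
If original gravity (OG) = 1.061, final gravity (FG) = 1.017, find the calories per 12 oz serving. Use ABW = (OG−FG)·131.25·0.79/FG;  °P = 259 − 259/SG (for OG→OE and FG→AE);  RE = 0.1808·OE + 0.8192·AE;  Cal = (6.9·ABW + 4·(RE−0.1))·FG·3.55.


ABW = (1.061 − 1.017)·131.25·0.79/1.017 = 4.4860
OE = 259 − 259/1.061 = 14.8907 °P
AE = 259 − 259/1.017 = 4.3294 °P
RE = 0.1808·14.8907 + 0.8192·4.3294 = 6.2389 °P
Cal = (6.9·4.4860 + 4·(6.2389−0.1))·1.017·3.55

200.4063 kcal


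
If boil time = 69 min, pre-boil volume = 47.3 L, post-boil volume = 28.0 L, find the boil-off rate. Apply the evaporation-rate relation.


rate = (V_pre − V_post) / (t_min/60)
rate = (47.3 − 28.0) / (69/60)

16.7826 L/hr


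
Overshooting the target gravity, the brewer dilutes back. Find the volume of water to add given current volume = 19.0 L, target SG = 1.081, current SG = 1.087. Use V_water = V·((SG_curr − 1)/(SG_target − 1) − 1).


V_water = 19.0·((1.087 − 1)/(1.081 − 1) − 1)

1.4074 L


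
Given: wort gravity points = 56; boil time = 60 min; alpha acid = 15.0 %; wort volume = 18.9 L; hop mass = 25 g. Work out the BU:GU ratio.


U = 1.65·0.000125^(GP/1000)·(1−e^(−0.04t))/4.15;  IBU = (α/100)·m·U·1000/V;  BU:GU = IBU/GP
U = 1.65·0.000125^(56/1000)·(1−e^(−0.04·60))/4.15 = 0.2186
IBU = (15.0/100)·25·0.2186·1000/18.9 = 43.3642
BU:GU = 43.3642/56

0.7744


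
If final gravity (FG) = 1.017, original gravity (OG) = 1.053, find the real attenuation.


AA = (OG−FG)/(OG−1)·100;  RA = AA·0.8192
AA = (1.053 − 1.017)/(1.053 − 1)·100 = 67.9245
RA = 67.9245·0.8192

55.6438 %


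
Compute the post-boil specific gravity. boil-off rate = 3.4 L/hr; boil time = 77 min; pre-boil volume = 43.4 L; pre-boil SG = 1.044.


V_post = V_pre − rate·(t/60);  SG_post = 1 + (SG_pre−1)·V_pre/V_post
V_post = 43.4 − 3.4·(77/60) = 39.0367
SG_post = 1 + (1.044 − 1)·43.4/39.0367

1.0489


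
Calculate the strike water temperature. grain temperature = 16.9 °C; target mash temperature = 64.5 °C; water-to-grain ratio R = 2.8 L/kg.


T_strike = (0.41/R)·(T_mash − T_grain) + T_mash
T_strike = (0.41/2.8)·(64.5 − 16.9) + 64.5

71.4700 °C


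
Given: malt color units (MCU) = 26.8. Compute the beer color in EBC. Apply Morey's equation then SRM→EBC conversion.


SRM = 1.4922·MCU^0.6859;  EBC = SRM·1.97
SRM = 1.4922·26.8^0.6859 = 14.2359
EBC = 14.2359·1.97

28.0447 EBC


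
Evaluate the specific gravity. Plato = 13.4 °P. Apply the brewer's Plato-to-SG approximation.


SG = 259/(259 − P)
SG = 259/(259 − 13.4)

1.0546


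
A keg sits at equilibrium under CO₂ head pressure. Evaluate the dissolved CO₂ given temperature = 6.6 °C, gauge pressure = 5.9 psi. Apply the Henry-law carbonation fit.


vols = (P + 14.695)·(0.01821 + 0.09011·e^(−0.04·T))
vols = (5.9 + 14.695)·(0.01821 + 0.09011·e^(−0.04·6.6))

1.8003 volumes


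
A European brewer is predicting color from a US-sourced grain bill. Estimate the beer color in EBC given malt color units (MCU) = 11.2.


SRM = 1.4922·MCU^0.6859;  EBC = SRM·1.97
SRM = 1.4922·11.2^0.6859 = 7.8250
EBC = 7.8250·1.97

15.4153 EBC


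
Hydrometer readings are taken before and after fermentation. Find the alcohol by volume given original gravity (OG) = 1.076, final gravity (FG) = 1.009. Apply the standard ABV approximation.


ABV = (OG − FG) · 131.25
ABV = (1.076 − 1.009) · 131.25

8.7938 % ABV


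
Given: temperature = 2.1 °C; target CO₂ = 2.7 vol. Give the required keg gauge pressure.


psi = vols/(0.01821 + 0.09011·e^(−0.04·T)) − 14.695
psi = 2.7/(0.01821 + 0.09011·e^(−0.04·2.1)) − 14.695

12.0218 psi


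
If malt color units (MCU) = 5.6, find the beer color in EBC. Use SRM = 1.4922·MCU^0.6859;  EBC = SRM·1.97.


SRM = 1.4922·5.6^0.6859 = 4.8642
EBC = 4.8642·1.97

9.5824 EBC


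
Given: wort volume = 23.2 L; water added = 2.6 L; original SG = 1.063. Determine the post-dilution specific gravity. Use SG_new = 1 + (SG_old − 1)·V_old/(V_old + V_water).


pts = (1.063 − 1)·1000·23.2/(23.2 + 2.6) = 56.6512
SG_new = 1 + 56.6512/1000

1.0567


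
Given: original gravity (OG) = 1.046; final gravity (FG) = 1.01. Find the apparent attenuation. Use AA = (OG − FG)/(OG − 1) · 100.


AA = (1.046 − 1.01)/(1.046 − 1) · 100

78.2609 %


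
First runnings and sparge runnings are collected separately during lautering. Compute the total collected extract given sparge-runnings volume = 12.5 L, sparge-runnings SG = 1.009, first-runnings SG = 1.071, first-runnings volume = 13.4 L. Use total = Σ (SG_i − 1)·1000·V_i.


first = (1.071 − 1)·1000·13.4 = 951.4000
sparge = (1.009 − 1)·1000·12.5 = 112.5000
total = 951.4000 + 112.5000

1063.9000 gravity·L
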